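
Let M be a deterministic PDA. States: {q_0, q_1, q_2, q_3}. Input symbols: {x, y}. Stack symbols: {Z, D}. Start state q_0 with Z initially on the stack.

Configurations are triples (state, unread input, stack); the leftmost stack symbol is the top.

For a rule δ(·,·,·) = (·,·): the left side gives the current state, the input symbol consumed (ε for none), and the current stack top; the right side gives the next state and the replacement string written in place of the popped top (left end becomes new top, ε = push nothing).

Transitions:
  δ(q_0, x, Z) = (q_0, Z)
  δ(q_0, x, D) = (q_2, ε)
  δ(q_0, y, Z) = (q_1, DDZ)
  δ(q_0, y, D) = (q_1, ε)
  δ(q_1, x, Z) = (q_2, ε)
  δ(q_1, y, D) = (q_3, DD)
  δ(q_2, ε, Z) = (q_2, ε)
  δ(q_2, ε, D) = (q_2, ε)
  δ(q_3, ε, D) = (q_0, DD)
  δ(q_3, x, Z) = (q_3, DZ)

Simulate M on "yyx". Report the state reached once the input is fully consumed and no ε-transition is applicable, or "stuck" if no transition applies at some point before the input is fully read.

(q_0, yyx, Z)
  read y, top Z: go to q_1, push DDZ → (q_1, yx, DDZ)
  read y, top D: go to q_3, push DD → (q_3, x, DDDZ)
  ε-move, top D: go to q_0, push DD → (q_0, x, DDDDZ)
  read x, top D: go to q_2, push ε → (q_2, ε, DDDZ)
  ε-move, top D: go to q_2, push ε → (q_2, ε, DDZ)
  ε-move, top D: go to q_2, push ε → (q_2, ε, DZ)
  ε-move, top D: go to q_2, push ε → (q_2, ε, Z)
  ε-move, top Z: go to q_2, push ε → (q_2, ε, ε)
All input consumed; M is in state q_2.

q_2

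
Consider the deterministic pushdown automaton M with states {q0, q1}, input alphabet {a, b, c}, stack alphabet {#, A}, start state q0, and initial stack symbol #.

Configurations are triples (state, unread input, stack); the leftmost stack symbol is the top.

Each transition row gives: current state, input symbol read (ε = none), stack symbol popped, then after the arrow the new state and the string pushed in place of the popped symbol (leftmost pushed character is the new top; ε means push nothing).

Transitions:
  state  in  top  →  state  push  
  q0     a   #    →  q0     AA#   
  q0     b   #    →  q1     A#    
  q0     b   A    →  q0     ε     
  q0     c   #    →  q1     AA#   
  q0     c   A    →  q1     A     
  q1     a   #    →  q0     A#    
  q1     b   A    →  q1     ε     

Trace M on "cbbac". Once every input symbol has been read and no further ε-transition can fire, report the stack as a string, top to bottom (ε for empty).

(q0, cbbac, #)
  read c, top #: go to q1, push AA# → (q1, bbac, AA#)
  read b, top A: go to q1, push ε → (q1, bac, A#)
  read b, top A: go to q1, push ε → (q1, ac, #)
  read a, top #: go to q0, push A# → (q0, c, A#)
  read c, top A: go to q1, push A → (q1, ε, A#)
All input consumed in state q1 with stack A#.

A#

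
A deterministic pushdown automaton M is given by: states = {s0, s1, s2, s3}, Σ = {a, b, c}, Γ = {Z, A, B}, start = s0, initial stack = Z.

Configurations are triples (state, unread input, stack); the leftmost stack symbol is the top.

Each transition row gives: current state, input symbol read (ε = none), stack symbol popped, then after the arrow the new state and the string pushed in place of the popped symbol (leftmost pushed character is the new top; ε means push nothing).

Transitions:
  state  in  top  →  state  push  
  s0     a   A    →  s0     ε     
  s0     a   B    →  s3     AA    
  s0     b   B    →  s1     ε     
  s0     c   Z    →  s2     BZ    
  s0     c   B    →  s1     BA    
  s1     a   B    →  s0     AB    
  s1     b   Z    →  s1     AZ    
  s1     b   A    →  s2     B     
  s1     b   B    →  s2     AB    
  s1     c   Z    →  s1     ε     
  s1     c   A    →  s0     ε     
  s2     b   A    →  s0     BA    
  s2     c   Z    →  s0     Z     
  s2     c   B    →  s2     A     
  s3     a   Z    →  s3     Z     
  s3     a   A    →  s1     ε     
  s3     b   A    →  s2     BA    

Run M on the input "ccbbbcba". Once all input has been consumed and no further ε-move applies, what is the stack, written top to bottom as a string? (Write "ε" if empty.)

AAAZ

(s0, ccbbbcba, Z)
  read c, top Z: go to s2, push BZ → (s2, cbbbcba, BZ)
  read c, top B: go to s2, push A → (s2, bbbcba, AZ)
  read b, top A: go to s0, push BA → (s0, bbcba, BAZ)
  read b, top B: go to s1, push ε → (s1, bcba, AZ)
  read b, top A: go to s2, push B → (s2, cba, BZ)
  read c, top B: go to s2, push A → (s2, ba, AZ)
  read b, top A: go to s0, push BA → (s0, a, BAZ)
  read a, top B: go to s3, push AA → (s3, ε, AAAZ)
All input consumed in state s3 with stack AAAZ.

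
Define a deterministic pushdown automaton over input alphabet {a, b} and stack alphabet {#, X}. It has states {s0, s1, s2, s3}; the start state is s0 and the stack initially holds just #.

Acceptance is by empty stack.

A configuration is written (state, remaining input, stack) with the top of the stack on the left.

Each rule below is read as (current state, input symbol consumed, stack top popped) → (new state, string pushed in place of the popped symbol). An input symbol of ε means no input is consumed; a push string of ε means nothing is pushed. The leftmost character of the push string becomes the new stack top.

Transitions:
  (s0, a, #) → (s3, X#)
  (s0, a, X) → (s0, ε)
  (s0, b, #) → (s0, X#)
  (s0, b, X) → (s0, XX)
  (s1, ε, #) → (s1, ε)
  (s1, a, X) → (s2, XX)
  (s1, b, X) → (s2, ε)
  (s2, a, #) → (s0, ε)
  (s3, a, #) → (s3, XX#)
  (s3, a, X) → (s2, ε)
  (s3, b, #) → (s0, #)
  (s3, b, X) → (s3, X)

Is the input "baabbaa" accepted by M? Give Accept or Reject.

Accept

(s0, baabbaa, #) ⊢ (s0, aabbaa, X#) ⊢ (s0, abbaa, #) ⊢ (s3, bbaa, X#) ⊢ (s3, baa, X#) ⊢ (s3, aa, X#) ⊢ (s2, a, #) ⊢ (s0, ε, ε)
All input consumed and the stack is empty.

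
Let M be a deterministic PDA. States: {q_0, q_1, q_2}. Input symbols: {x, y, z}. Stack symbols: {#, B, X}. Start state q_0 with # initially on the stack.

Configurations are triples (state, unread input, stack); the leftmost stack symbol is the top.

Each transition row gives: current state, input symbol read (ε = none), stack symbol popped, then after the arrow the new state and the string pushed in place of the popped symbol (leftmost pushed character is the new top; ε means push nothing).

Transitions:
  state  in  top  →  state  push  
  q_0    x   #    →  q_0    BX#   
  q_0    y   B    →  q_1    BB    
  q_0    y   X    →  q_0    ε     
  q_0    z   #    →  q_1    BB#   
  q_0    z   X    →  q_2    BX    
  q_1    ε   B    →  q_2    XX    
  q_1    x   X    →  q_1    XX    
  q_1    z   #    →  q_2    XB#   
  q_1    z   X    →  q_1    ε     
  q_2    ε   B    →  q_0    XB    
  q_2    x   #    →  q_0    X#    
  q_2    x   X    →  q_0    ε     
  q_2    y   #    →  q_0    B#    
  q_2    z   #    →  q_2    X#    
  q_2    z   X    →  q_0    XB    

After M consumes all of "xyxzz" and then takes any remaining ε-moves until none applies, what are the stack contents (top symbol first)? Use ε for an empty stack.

(q_0, xyxzz, #) ⊢ (q_0, yxzz, BX#) ⊢ (q_1, xzz, BBX#) ⊢ (q_2, xzz, XXBX#) ⊢ (q_0, zz, XBX#) ⊢ (q_2, z, BXBX#) ⊢ (q_0, z, XBXBX#) ⊢ (q_2, ε, BXBXBX#) ⊢ (q_0, ε, XBXBXBX#)
All input consumed in state q_0 with stack XBXBXBX#.

XBXBXBX#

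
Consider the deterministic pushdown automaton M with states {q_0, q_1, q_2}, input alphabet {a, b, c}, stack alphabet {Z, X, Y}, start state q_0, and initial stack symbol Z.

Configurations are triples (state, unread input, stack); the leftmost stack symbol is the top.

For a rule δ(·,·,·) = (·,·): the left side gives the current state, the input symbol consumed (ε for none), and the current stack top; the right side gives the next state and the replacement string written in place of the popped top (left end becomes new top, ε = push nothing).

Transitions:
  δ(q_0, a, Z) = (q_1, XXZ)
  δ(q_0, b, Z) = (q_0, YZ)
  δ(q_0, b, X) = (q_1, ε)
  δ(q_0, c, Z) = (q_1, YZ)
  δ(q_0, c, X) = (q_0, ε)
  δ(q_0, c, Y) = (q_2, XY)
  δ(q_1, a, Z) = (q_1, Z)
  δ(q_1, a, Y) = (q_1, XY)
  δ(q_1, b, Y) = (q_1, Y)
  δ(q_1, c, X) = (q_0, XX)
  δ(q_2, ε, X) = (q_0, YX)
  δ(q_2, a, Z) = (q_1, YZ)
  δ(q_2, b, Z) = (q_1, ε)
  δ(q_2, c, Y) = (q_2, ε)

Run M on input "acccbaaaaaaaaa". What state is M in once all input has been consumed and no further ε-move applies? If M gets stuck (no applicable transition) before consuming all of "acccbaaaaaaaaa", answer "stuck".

(q_0, acccbaaaaaaaaa, Z)
  read a, top Z: go to q_1, push XXZ → (q_1, cccbaaaaaaaaa, XXZ)
  read c, top X: go to q_0, push XX → (q_0, ccbaaaaaaaaa, XXXZ)
  read c, top X: go to q_0, push ε → (q_0, cbaaaaaaaaa, XXZ)
  read c, top X: go to q_0, push ε → (q_0, baaaaaaaaa, XZ)
  read b, top X: go to q_1, push ε → (q_1, aaaaaaaaa, Z)
  read a, top Z: go to q_1, push Z → (q_1, aaaaaaaa, Z)
  read a, top Z: go to q_1, push Z → (q_1, aaaaaaa, Z)
  read a, top Z: go to q_1, push Z → (q_1, aaaaaa, Z)
  read a, top Z: go to q_1, push Z → (q_1, aaaaa, Z)
  read a, top Z: go to q_1, push Z → (q_1, aaaa, Z)
  read a, top Z: go to q_1, push Z → (q_1, aaa, Z)
  read a, top Z: go to q_1, push Z → (q_1, aa, Z)
  read a, top Z: go to q_1, push Z → (q_1, a, Z)
  read a, top Z: go to q_1, push Z → (q_1, ε, Z)
All input consumed; M is in state q_1.

q_1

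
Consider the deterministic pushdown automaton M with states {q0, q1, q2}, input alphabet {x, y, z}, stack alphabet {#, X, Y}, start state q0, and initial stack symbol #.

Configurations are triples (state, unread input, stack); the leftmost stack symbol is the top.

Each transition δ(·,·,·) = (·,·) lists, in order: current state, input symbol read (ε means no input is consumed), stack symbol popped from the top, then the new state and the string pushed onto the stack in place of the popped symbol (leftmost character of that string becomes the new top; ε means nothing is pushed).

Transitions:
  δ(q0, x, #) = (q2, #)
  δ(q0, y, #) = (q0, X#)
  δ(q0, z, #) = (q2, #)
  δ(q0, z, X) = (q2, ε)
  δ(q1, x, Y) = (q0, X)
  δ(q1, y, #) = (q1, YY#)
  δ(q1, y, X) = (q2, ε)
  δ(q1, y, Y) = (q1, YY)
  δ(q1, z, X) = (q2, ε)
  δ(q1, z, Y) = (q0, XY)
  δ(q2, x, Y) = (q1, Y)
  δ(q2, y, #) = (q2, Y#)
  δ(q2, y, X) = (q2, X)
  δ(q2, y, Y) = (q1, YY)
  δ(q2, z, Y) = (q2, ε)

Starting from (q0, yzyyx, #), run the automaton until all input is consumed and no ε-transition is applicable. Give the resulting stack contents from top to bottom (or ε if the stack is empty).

(q0, yzyyx, #) ⊢ (q0, zyyx, X#) ⊢ (q2, yyx, #) ⊢ (q2, yx, Y#) ⊢ (q1, x, YY#) ⊢ (q0, ε, XY#)
All input consumed in state q0 with stack XY#.

XY#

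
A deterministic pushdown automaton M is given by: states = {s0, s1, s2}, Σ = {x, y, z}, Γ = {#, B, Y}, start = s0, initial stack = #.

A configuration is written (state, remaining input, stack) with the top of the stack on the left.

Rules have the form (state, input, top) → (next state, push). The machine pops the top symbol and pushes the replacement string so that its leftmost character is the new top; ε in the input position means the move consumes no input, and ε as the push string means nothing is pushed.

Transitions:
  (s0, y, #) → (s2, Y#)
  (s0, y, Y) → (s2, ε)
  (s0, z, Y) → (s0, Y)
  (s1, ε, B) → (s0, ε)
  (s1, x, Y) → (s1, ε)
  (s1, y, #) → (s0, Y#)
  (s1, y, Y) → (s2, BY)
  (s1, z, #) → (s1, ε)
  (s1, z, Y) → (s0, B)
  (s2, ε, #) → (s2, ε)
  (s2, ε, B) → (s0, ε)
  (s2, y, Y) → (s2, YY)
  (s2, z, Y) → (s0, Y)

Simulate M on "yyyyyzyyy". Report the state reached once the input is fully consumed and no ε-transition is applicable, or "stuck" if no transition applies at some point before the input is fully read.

(s0, yyyyyzyyy, #)
  read y, top #: go to s2, push Y# → (s2, yyyyzyyy, Y#)
  read y, top Y: go to s2, push YY → (s2, yyyzyyy, YY#)
  read y, top Y: go to s2, push YY → (s2, yyzyyy, YYY#)
  read y, top Y: go to s2, push YY → (s2, yzyyy, YYYY#)
  read y, top Y: go to s2, push YY → (s2, zyyy, YYYYY#)
  read z, top Y: go to s0, push Y → (s0, yyy, YYYYY#)
  read y, top Y: go to s2, push ε → (s2, yy, YYYY#)
  read y, top Y: go to s2, push YY → (s2, y, YYYYY#)
  read y, top Y: go to s2, push YY → (s2, ε, YYYYYY#)
All input consumed; M is in state s2.

s2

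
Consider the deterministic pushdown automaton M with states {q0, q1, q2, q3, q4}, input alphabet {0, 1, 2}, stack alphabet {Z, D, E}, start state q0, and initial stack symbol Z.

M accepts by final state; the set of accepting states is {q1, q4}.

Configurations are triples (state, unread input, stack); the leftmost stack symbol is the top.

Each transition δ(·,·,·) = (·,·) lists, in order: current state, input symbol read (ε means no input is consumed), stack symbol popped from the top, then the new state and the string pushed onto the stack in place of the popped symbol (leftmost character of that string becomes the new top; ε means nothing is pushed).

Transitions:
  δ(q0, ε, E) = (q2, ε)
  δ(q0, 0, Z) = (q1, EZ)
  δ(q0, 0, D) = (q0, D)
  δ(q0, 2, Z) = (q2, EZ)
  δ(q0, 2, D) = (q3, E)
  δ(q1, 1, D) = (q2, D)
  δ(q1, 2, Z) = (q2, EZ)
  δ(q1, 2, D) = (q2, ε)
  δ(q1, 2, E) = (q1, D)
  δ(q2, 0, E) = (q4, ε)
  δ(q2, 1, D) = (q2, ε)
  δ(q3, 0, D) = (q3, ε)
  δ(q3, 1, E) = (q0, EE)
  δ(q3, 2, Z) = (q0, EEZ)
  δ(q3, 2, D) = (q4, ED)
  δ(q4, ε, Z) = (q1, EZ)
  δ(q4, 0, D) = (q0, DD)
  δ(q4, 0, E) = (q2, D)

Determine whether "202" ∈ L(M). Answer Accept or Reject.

Accept

(q0, 202, Z)
  read 2, top Z: go to q2, push EZ → (q2, 02, EZ)
  read 0, top E: go to q4, push ε → (q4, 2, Z)
  ε-move, top Z: go to q1, push EZ → (q1, 2, EZ)
  read 2, top E: go to q1, push D → (q1, ε, DZ)
All input consumed; state q1 ∈ F.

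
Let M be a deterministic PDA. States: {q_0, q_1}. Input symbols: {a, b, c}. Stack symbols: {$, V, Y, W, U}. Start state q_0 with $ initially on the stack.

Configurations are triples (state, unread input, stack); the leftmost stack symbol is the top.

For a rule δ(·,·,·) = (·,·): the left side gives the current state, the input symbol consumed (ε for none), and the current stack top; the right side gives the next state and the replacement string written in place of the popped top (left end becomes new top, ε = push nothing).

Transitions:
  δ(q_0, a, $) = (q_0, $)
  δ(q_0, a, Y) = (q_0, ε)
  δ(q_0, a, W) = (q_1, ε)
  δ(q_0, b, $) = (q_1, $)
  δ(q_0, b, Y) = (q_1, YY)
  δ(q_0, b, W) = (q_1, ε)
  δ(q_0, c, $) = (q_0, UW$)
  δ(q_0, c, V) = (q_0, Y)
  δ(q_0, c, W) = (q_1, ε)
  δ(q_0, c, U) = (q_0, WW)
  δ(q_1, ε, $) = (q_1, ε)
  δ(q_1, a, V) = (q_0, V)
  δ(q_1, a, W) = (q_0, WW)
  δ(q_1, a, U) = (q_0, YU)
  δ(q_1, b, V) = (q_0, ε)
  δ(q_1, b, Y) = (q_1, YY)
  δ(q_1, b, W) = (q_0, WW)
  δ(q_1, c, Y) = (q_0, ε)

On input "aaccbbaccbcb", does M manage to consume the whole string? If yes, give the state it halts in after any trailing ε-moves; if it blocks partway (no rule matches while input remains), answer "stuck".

(q_0, aaccbbaccbcb, $)
  read a, top $: go to q_0, push $ → (q_0, accbbaccbcb, $)
  read a, top $: go to q_0, push $ → (q_0, ccbbaccbcb, $)
  read c, top $: go to q_0, push UW$ → (q_0, cbbaccbcb, UW$)
  read c, top U: go to q_0, push WW → (q_0, bbaccbcb, WWW$)
  read b, top W: go to q_1, push ε → (q_1, baccbcb, WW$)
  read b, top W: go to q_0, push WW → (q_0, accbcb, WWW$)
  read a, top W: go to q_1, push ε → (q_1, ccbcb, WW$)
No transition for (q_1, c, top W); M blocks with input ccbcb remaining.

stuck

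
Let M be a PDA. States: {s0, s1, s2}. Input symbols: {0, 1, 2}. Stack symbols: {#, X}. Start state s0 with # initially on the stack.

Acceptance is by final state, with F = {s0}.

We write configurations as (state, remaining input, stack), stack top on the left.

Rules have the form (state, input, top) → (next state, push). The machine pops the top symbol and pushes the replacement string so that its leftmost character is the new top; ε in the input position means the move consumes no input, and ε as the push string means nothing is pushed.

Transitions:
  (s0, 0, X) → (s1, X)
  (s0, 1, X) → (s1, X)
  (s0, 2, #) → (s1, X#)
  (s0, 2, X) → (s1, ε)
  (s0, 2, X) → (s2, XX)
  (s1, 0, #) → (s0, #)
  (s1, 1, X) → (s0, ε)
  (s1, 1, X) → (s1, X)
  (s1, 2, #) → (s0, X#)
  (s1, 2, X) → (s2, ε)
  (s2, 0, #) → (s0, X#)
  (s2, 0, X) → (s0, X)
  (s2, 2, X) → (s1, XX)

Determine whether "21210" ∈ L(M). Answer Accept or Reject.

No computation consumes all input and reaches a final state.

Reject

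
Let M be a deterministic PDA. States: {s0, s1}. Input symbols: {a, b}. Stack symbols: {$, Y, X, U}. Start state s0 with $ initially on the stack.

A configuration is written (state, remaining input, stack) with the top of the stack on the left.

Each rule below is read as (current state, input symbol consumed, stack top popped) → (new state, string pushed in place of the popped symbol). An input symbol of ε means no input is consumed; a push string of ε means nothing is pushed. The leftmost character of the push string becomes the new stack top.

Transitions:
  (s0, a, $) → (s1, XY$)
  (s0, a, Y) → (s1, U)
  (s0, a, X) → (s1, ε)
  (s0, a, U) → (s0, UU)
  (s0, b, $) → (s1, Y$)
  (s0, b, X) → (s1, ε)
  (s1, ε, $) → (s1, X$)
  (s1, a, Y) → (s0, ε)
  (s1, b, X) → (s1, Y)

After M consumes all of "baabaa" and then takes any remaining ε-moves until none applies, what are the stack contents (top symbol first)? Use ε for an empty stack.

(s0, baabaa, $)
  read b, top $: go to s1, push Y$ → (s1, aabaa, Y$)
  read a, top Y: go to s0, push ε → (s0, abaa, $)
  read a, top $: go to s1, push XY$ → (s1, baa, XY$)
  read b, top X: go to s1, push Y → (s1, aa, YY$)
  read a, top Y: go to s0, push ε → (s0, a, Y$)
  read a, top Y: go to s1, push U → (s1, ε, U$)
All input consumed in state s1 with stack U$.

U$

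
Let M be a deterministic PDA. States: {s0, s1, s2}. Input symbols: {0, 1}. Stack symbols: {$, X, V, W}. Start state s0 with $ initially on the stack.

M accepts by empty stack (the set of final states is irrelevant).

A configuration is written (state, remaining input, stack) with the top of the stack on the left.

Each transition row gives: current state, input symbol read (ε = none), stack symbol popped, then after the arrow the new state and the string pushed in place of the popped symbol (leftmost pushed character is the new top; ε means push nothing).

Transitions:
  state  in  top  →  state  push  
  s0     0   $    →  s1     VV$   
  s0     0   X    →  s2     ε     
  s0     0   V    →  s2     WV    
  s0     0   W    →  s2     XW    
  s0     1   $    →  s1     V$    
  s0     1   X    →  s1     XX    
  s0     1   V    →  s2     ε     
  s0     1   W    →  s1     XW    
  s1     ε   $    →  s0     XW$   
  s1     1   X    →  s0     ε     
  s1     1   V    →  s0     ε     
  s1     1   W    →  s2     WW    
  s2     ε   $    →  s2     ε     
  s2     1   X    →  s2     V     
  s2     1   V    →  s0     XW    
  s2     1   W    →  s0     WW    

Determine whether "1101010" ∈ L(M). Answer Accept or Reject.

(s0, 1101010, $)
  read 1, top $: go to s1, push V$ → (s1, 101010, V$)
  read 1, top V: go to s0, push ε → (s0, 01010, $)
  read 0, top $: go to s1, push VV$ → (s1, 1010, VV$)
  read 1, top V: go to s0, push ε → (s0, 010, V$)
  read 0, top V: go to s2, push WV → (s2, 10, WV$)
  read 1, top W: go to s0, push WW → (s0, 0, WWV$)
  read 0, top W: go to s2, push XW → (s2, ε, XWWV$)
All input consumed; stack is XWWV$, not empty, and no further ε-move applies.

Reject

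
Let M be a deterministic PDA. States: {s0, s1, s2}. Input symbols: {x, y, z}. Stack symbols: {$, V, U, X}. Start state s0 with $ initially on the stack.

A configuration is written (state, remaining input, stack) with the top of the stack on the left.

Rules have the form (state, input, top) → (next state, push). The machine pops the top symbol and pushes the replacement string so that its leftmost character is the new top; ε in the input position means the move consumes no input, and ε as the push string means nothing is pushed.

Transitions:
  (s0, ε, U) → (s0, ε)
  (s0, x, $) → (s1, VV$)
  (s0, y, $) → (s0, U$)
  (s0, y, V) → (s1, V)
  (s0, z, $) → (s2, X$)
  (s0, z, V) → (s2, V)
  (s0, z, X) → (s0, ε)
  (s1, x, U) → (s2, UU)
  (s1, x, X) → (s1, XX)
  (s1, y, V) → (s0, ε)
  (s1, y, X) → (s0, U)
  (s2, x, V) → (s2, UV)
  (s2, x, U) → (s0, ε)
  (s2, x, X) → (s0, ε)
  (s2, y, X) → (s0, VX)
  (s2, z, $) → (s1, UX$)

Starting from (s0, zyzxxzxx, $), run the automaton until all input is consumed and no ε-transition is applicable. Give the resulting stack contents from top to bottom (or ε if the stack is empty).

VX$

(s0, zyzxxzxx, $) ⊢ (s2, yzxxzxx, X$) ⊢ (s0, zxxzxx, VX$) ⊢ (s2, xxzxx, VX$) ⊢ (s2, xzxx, UVX$) ⊢ (s0, zxx, VX$) ⊢ (s2, xx, VX$) ⊢ (s2, x, UVX$) ⊢ (s0, ε, VX$)
All input consumed in state s0 with stack VX$.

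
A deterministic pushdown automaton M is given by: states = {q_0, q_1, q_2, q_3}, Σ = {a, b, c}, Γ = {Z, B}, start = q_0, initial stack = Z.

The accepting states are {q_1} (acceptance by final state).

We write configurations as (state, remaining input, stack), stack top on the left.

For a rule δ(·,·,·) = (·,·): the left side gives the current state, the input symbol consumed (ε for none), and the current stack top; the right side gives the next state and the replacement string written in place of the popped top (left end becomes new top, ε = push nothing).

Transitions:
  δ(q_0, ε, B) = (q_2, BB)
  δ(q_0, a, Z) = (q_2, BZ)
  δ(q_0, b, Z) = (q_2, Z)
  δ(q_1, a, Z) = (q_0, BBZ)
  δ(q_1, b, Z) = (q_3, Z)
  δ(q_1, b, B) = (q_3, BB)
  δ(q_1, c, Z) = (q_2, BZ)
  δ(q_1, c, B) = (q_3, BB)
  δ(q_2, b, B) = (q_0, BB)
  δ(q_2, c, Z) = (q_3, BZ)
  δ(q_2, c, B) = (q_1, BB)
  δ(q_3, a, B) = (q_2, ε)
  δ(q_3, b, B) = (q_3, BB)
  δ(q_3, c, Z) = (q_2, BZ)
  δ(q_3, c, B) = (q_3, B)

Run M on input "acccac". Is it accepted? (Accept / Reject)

(q_0, acccac, Z)
  read a, top Z: go to q_2, push BZ → (q_2, cccac, BZ)
  read c, top B: go to q_1, push BB → (q_1, ccac, BBZ)
  read c, top B: go to q_3, push BB → (q_3, cac, BBBZ)
  read c, top B: go to q_3, push B → (q_3, ac, BBBZ)
  read a, top B: go to q_2, push ε → (q_2, c, BBZ)
  read c, top B: go to q_1, push BB → (q_1, ε, BBBZ)
All input consumed; state q_1 ∈ F.

Accept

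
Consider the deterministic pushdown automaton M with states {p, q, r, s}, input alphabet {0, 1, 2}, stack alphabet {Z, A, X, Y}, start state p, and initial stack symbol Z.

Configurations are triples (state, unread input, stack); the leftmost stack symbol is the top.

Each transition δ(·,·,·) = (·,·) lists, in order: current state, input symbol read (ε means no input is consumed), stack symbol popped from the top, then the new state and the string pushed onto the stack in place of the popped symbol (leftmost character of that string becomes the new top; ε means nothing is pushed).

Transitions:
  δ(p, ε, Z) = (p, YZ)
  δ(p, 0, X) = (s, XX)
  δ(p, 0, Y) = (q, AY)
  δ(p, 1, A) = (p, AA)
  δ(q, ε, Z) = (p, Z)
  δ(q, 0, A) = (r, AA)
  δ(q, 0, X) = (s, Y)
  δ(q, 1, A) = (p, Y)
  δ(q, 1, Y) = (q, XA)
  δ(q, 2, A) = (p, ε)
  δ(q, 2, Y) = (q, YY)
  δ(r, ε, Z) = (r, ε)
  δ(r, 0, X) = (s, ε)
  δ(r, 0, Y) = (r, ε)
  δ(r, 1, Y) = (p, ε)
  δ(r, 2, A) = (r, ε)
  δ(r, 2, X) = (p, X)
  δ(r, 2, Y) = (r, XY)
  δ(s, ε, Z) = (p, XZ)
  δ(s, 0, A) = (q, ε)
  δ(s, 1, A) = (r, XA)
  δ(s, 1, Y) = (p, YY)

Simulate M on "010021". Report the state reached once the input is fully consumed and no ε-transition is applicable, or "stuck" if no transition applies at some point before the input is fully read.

(p, 010021, Z)
  ε-move, top Z: go to p, push YZ → (p, 010021, YZ)
  read 0, top Y: go to q, push AY → (q, 10021, AYZ)
  read 1, top A: go to p, push Y → (p, 0021, YYZ)
  read 0, top Y: go to q, push AY → (q, 021, AYYZ)
  read 0, top A: go to r, push AA → (r, 21, AAYYZ)
  read 2, top A: go to r, push ε → (r, 1, AYYZ)
No transition for (r, 1, top A); M blocks with input 1 remaining.

stuck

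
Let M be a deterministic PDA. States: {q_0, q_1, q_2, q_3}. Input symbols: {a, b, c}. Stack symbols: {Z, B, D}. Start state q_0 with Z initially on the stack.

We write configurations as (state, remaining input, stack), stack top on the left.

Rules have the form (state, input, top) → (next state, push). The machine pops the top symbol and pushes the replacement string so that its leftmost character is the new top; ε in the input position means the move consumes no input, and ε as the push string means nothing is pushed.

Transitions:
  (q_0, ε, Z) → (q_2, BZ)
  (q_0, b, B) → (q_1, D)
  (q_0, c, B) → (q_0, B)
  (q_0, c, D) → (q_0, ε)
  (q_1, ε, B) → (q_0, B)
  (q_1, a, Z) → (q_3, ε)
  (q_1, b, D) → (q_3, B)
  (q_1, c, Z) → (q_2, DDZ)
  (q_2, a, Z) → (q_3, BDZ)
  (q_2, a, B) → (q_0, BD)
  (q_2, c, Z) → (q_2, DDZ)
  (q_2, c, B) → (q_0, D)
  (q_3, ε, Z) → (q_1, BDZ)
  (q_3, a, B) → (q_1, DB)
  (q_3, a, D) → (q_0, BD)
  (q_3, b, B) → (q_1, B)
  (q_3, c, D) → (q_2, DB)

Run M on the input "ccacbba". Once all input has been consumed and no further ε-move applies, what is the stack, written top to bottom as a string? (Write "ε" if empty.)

(q_0, ccacbba, Z)
  ε-move, top Z: go to q_2, push BZ → (q_2, ccacbba, BZ)
  read c, top B: go to q_0, push D → (q_0, cacbba, DZ)
  read c, top D: go to q_0, push ε → (q_0, acbba, Z)
  ε-move, top Z: go to q_2, push BZ → (q_2, acbba, BZ)
  read a, top B: go to q_0, push BD → (q_0, cbba, BDZ)
  read c, top B: go to q_0, push B → (q_0, bba, BDZ)
  read b, top B: go to q_1, push D → (q_1, ba, DDZ)
  read b, top D: go to q_3, push B → (q_3, a, BDZ)
  read a, top B: go to q_1, push DB → (q_1, ε, DBDZ)
All input consumed in state q_1 with stack DBDZ.

DBDZ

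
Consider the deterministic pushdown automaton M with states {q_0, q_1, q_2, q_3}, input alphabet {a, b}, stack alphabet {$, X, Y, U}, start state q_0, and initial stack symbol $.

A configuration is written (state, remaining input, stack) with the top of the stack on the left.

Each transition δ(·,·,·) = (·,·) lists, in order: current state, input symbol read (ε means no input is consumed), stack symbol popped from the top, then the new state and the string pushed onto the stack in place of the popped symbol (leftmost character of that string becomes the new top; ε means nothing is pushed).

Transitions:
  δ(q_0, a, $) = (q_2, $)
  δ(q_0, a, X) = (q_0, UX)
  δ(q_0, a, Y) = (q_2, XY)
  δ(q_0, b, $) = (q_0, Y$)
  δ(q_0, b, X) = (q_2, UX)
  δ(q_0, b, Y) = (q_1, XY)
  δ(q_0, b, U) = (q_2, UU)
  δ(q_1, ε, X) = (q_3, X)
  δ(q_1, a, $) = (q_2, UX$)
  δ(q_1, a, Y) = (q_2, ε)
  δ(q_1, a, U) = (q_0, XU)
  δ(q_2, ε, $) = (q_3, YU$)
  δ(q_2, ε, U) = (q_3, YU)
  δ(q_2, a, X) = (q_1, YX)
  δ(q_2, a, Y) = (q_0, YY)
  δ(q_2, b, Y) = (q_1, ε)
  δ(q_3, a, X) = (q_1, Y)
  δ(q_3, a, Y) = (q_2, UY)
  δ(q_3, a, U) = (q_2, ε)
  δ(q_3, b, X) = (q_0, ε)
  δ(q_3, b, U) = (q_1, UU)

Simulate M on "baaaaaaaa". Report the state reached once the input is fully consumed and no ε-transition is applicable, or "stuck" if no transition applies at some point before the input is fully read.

(q_0, baaaaaaaa, $)
  read b, top $: go to q_0, push Y$ → (q_0, aaaaaaaa, Y$)
  read a, top Y: go to q_2, push XY → (q_2, aaaaaaa, XY$)
  read a, top X: go to q_1, push YX → (q_1, aaaaaa, YXY$)
  read a, top Y: go to q_2, push ε → (q_2, aaaaa, XY$)
  read a, top X: go to q_1, push YX → (q_1, aaaa, YXY$)
  read a, top Y: go to q_2, push ε → (q_2, aaa, XY$)
  read a, top X: go to q_1, push YX → (q_1, aa, YXY$)
  read a, top Y: go to q_2, push ε → (q_2, a, XY$)
  read a, top X: go to q_1, push YX → (q_1, ε, YXY$)
All input consumed; M is in state q_1.

q_1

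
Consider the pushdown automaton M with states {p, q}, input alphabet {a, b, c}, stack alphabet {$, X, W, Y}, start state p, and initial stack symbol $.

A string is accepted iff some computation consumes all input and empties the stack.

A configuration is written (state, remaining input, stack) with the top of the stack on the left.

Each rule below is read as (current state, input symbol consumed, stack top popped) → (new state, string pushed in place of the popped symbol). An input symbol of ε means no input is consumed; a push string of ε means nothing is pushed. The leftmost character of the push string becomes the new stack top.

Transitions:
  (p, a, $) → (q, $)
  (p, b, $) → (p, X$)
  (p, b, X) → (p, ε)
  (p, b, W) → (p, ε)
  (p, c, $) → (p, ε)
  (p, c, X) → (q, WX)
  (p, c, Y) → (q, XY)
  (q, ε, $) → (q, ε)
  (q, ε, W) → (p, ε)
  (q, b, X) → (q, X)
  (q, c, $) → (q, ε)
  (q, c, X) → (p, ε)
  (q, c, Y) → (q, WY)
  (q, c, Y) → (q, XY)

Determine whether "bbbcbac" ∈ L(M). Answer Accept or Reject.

Accept

One accepting computation: (p, bbbcbac, $) ⊢ (p, bbcbac, X$) ⊢ (p, bcbac, $) ⊢ (p, cbac, X$) ⊢ (q, bac, WX$) ⊢ (p, bac, X$) ⊢ (p, ac, $) ⊢ (q, c, $) ⊢ (q, ε, ε)
All input consumed and the stack is empty.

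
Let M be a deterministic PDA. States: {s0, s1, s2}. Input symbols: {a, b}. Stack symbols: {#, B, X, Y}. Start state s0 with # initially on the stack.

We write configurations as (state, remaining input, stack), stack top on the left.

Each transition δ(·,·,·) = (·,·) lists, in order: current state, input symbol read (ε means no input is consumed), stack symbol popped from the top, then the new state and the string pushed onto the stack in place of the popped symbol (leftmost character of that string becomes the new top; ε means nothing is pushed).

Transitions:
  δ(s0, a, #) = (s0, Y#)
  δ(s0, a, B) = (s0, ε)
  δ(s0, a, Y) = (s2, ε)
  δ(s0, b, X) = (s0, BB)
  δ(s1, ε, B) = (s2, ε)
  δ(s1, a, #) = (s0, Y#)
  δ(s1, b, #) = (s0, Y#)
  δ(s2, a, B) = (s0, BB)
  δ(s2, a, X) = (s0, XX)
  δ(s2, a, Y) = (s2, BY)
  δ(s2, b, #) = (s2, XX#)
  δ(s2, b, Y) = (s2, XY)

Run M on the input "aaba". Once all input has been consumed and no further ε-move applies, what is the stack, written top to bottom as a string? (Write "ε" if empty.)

XXX#

(s0, aaba, #)
  read a, top #: go to s0, push Y# → (s0, aba, Y#)
  read a, top Y: go to s2, push ε → (s2, ba, #)
  read b, top #: go to s2, push XX# → (s2, a, XX#)
  read a, top X: go to s0, push XX → (s0, ε, XXX#)
All input consumed in state s0 with stack XXX#.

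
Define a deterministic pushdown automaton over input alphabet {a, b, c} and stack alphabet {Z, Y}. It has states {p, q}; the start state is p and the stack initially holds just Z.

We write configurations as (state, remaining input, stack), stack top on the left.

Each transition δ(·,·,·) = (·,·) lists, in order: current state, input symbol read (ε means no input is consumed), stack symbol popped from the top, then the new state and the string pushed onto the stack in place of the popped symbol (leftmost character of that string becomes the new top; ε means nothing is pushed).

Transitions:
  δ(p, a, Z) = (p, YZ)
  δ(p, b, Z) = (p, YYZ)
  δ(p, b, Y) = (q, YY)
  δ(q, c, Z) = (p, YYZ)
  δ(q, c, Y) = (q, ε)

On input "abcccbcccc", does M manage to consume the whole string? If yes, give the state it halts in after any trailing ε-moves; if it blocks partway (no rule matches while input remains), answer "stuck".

p

(p, abcccbcccc, Z)
  read a, top Z: go to p, push YZ → (p, bcccbcccc, YZ)
  read b, top Y: go to q, push YY → (q, cccbcccc, YYZ)
  read c, top Y: go to q, push ε → (q, ccbcccc, YZ)
  read c, top Y: go to q, push ε → (q, cbcccc, Z)
  read c, top Z: go to p, push YYZ → (p, bcccc, YYZ)
  read b, top Y: go to q, push YY → (q, cccc, YYYZ)
  read c, top Y: go to q, push ε → (q, ccc, YYZ)
  read c, top Y: go to q, push ε → (q, cc, YZ)
  read c, top Y: go to q, push ε → (q, c, Z)
  read c, top Z: go to p, push YYZ → (p, ε, YYZ)
All input consumed; M is in state p.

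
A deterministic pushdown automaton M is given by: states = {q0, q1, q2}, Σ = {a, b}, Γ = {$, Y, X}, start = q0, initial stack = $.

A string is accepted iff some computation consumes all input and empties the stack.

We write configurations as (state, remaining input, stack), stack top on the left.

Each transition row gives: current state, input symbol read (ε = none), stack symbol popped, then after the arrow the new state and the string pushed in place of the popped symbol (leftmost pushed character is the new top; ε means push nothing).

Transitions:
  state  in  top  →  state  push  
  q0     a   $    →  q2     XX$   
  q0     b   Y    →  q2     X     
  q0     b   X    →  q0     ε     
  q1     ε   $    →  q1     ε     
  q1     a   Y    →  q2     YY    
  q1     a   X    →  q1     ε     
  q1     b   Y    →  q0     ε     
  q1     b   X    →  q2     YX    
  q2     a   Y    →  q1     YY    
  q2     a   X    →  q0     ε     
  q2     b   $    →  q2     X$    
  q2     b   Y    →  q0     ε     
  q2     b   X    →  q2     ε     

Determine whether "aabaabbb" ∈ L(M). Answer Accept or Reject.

Reject

(q0, aabaabbb, $) ⊢ (q2, abaabbb, XX$) ⊢ (q0, baabbb, X$) ⊢ (q0, aabbb, $) ⊢ (q2, abbb, XX$) ⊢ (q0, bbb, X$) ⊢ (q0, bb, $)
No transition applies at (q0, bb, $); input not fully consumed.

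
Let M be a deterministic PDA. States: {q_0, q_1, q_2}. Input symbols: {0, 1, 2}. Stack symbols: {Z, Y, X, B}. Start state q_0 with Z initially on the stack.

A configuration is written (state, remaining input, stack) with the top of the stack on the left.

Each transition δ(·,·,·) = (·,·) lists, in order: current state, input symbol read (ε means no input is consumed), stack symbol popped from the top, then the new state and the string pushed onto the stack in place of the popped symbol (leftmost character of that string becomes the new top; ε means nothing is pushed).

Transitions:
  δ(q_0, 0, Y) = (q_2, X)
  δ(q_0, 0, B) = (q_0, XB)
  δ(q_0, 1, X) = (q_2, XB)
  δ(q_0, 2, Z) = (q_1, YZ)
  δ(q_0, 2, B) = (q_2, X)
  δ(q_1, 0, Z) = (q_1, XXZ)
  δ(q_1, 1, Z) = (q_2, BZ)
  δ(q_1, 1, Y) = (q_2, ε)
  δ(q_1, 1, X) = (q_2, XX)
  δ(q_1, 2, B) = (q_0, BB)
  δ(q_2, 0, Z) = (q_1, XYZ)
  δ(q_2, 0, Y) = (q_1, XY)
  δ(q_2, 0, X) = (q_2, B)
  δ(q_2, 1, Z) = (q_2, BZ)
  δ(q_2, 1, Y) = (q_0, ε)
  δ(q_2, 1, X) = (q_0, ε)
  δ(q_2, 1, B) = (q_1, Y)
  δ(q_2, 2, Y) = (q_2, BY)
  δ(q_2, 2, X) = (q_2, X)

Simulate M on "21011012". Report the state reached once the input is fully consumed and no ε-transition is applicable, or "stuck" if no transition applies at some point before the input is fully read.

(q_0, 21011012, Z) ⊢ (q_1, 1011012, YZ) ⊢ (q_2, 011012, Z) ⊢ (q_1, 11012, XYZ) ⊢ (q_2, 1012, XXYZ) ⊢ (q_0, 012, XYZ)
No transition for (q_0, 0, top X); M blocks with input 012 remaining.

stuck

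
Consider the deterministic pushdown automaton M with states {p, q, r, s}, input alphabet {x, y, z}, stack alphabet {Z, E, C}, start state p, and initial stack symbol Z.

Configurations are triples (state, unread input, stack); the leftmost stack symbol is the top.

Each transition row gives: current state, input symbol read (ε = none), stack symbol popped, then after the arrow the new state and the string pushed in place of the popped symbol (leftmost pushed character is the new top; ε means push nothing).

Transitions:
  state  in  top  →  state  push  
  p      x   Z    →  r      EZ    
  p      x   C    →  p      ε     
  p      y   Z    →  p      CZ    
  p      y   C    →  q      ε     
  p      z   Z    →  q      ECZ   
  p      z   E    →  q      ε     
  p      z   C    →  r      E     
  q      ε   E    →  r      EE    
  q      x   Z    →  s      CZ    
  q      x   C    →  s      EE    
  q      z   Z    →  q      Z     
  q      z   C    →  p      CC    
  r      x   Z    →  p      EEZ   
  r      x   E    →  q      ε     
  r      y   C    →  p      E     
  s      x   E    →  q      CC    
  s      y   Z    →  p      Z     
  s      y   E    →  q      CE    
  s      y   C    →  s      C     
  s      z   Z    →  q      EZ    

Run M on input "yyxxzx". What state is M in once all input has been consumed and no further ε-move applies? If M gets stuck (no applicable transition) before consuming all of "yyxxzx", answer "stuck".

(p, yyxxzx, Z)
  read y, top Z: go to p, push CZ → (p, yxxzx, CZ)
  read y, top C: go to q, push ε → (q, xxzx, Z)
  read x, top Z: go to s, push CZ → (s, xzx, CZ)
No transition for (s, x, top C); M blocks with input xzx remaining.

stuck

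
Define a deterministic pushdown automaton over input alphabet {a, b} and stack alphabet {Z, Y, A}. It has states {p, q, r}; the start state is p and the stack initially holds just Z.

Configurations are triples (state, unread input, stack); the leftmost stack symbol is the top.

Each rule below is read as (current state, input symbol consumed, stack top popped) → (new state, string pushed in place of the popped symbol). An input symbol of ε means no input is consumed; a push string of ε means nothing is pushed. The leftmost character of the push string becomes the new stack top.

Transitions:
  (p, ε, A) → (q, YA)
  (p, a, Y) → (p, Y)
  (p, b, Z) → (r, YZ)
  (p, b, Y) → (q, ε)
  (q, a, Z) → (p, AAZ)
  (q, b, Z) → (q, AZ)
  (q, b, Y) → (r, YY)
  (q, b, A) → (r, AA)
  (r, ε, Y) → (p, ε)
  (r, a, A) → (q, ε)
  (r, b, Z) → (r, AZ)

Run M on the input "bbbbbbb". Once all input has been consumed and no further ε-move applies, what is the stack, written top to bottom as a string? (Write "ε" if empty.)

Z

(p, bbbbbbb, Z) ⊢ (r, bbbbbb, YZ) ⊢ (p, bbbbbb, Z) ⊢ (r, bbbbb, YZ) ⊢ (p, bbbbb, Z) ⊢ (r, bbbb, YZ) ⊢ (p, bbbb, Z) ⊢ (r, bbb, YZ) ⊢ (p, bbb, Z) ⊢ (r, bb, YZ) ⊢ (p, bb, Z) ⊢ (r, b, YZ) ⊢ (p, b, Z) ⊢ (r, ε, YZ) ⊢ (p, ε, Z)
All input consumed in state p with stack Z.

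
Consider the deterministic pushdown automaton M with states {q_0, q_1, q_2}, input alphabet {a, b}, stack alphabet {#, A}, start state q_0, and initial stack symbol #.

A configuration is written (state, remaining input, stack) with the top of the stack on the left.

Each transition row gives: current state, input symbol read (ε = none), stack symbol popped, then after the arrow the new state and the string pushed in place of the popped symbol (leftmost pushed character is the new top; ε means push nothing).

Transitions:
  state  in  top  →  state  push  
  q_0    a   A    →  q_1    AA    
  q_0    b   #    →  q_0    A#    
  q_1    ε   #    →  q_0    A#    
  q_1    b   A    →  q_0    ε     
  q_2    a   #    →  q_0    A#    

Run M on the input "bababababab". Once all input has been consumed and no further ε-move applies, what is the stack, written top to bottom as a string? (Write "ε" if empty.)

A#

(q_0, bababababab, #)
  read b, top #: go to q_0, push A# → (q_0, ababababab, A#)
  read a, top A: go to q_1, push AA → (q_1, babababab, AA#)
  read b, top A: go to q_0, push ε → (q_0, abababab, A#)
  read a, top A: go to q_1, push AA → (q_1, bababab, AA#)
  read b, top A: go to q_0, push ε → (q_0, ababab, A#)
  read a, top A: go to q_1, push AA → (q_1, babab, AA#)
  read b, top A: go to q_0, push ε → (q_0, abab, A#)
  read a, top A: go to q_1, push AA → (q_1, bab, AA#)
  read b, top A: go to q_0, push ε → (q_0, ab, A#)
  read a, top A: go to q_1, push AA → (q_1, b, AA#)
  read b, top A: go to q_0, push ε → (q_0, ε, A#)
All input consumed in state q_0 with stack A#.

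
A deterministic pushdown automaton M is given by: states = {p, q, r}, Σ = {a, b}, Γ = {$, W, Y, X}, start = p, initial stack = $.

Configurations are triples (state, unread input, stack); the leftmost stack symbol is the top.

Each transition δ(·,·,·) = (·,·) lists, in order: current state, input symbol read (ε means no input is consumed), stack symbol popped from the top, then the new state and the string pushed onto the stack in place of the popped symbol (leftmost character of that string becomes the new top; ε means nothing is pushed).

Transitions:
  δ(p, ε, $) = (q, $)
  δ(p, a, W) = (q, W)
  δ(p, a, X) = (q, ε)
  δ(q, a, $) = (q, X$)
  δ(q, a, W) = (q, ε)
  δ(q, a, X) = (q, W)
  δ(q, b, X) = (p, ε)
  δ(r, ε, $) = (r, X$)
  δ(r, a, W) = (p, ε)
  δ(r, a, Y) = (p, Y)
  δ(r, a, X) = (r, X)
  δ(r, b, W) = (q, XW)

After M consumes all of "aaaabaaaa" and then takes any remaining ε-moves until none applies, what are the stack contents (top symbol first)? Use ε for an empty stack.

(p, aaaabaaaa, $)
  ε-move, top $: go to q, push $ → (q, aaaabaaaa, $)
  read a, top $: go to q, push X$ → (q, aaabaaaa, X$)
  read a, top X: go to q, push W → (q, aabaaaa, W$)
  read a, top W: go to q, push ε → (q, abaaaa, $)
  read a, top $: go to q, push X$ → (q, baaaa, X$)
  read b, top X: go to p, push ε → (p, aaaa, $)
  ε-move, top $: go to q, push $ → (q, aaaa, $)
  read a, top $: go to q, push X$ → (q, aaa, X$)
  read a, top X: go to q, push W → (q, aa, W$)
  read a, top W: go to q, push ε → (q, a, $)
  read a, top $: go to q, push X$ → (q, ε, X$)
All input consumed in state q with stack X$.

X$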